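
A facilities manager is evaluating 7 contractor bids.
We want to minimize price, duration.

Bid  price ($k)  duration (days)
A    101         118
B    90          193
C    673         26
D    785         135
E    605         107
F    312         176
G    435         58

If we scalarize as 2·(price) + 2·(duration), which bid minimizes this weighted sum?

A

A: 2·101 + 2·118 = 438
B: 2·90 + 2·193 = 566
C: 2·673 + 2·26 = 1398
D: 2·785 + 2·135 = 1840
E: 2·605 + 2·107 = 1424
F: 2·312 + 2·176 = 976
G: 2·435 + 2·58 = 986
Lowest: A at 438.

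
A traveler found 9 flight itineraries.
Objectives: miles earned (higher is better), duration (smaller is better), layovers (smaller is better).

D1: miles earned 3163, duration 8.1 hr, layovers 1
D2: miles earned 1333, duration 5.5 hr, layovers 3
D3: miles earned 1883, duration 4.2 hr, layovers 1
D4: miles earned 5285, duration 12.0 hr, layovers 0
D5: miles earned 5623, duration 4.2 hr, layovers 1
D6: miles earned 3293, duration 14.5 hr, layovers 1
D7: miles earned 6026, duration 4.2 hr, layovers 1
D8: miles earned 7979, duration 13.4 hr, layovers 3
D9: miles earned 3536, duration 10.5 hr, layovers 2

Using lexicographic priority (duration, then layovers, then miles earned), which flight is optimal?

D7

First minimize duration: best is 4.2, kept {D3, D5, D7}.
Then minimize layovers: best is 1, kept {D3, D5, D7}.
Then maximize miles earned: best is 6026, kept {D7}.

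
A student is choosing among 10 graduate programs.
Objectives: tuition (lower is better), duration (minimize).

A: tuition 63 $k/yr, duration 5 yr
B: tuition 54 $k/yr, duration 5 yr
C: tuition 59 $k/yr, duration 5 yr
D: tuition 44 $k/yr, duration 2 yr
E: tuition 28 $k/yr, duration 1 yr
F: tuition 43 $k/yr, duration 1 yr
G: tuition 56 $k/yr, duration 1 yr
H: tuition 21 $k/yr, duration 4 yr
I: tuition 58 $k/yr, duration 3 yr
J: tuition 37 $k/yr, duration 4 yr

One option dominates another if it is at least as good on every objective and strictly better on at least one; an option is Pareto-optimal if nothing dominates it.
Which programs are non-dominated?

A: dominated by B (tuition 54≤63, duration 5≤5).
B: dominated by D (tuition 44≤54, duration 2≤5).
C: dominated by B (tuition 54≤59, duration 5≤5).
D: dominated by E (tuition 28≤44, duration 1≤2).
E: not dominated.
F: dominated by E (tuition 28≤43, duration 1≤1).
G: dominated by E (tuition 28≤56, duration 1≤1).
H: not dominated (best tuition).
I: dominated by D (tuition 44≤58, duration 2≤3).
J: dominated by E (tuition 28≤37, duration 1≤4).

E, H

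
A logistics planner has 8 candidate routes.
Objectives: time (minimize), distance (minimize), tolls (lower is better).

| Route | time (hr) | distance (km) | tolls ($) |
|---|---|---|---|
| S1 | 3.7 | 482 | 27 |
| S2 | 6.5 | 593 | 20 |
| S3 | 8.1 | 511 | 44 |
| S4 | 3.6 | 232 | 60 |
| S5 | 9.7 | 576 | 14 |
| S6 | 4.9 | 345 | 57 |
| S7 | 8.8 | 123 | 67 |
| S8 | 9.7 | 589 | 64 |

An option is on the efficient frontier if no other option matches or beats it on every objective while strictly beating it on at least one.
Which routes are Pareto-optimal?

S1: not dominated.
S2: not dominated.
S3: dominated by S1 (time 3.7≤8.1, distance 482≤511, tolls 27≤44).
S4: not dominated (best time).
S5: not dominated (best tolls).
S6: not dominated.
S7: not dominated (best distance).
S8: dominated by S1 (time 3.7≤9.7, distance 482≤589, tolls 27≤64).

S1, S2, S4, S5, S6, S7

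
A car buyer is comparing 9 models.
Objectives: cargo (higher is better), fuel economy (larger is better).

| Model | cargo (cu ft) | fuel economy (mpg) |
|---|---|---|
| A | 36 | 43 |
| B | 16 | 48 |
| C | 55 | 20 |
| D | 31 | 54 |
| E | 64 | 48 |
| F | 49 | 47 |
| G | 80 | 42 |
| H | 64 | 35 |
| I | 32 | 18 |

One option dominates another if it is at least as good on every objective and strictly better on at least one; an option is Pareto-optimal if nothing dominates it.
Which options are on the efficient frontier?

D, E, G

A: dominated by E (cargo 64≥36, fuel economy 48≥43).
B: dominated by D (cargo 31≥16, fuel economy 54≥48).
C: dominated by E (cargo 64≥55, fuel economy 48≥20).
D: not dominated (best fuel economy).
E: not dominated.
F: dominated by E (cargo 64≥49, fuel economy 48≥47).
G: not dominated (best cargo).
H: dominated by E (cargo 64≥64, fuel economy 48≥35).
I: dominated by A (cargo 36≥32, fuel economy 43≥18).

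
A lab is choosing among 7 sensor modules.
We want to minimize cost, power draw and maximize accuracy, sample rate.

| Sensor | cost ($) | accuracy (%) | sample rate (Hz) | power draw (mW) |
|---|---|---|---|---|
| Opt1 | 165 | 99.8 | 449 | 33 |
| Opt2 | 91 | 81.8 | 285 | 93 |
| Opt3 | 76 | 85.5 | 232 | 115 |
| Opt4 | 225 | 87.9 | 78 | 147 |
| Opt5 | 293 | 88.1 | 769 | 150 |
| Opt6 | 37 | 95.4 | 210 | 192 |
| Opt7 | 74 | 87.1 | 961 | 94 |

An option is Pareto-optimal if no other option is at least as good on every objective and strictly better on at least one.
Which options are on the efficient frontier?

Opt1: not dominated (best accuracy).
Opt2: not dominated.
Opt3: dominated by Opt7 (cost 74≤76, accuracy 87.1≥85.5, sample rate 961≥232, power draw 94≤115).
Opt4: dominated by Opt1 (cost 165≤225, accuracy 99.8≥87.9, sample rate 449≥78, power draw 33≤147).
Opt5: not dominated.
Opt6: not dominated (best cost).
Opt7: not dominated (best sample rate).

Opt1, Opt2, Opt5, Opt6, Opt7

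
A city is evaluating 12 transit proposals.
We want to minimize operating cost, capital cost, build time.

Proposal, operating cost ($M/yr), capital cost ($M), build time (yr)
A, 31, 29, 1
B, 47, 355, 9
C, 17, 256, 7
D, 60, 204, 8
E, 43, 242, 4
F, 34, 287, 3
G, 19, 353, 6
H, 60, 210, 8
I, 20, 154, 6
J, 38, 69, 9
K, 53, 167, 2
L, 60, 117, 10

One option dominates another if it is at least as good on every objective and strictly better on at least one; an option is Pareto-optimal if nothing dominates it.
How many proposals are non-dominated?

A: not dominated (best capital cost).
B: dominated by A (operating cost 31≤47, capital cost 29≤355, build time 1≤9).
C: not dominated (best operating cost).
D: dominated by A (operating cost 31≤60, capital cost 29≤204, build time 1≤8).
E: dominated by A (operating cost 31≤43, capital cost 29≤242, build time 1≤4).
F: dominated by A (operating cost 31≤34, capital cost 29≤287, build time 1≤3).
G: not dominated.
H: dominated by A (operating cost 31≤60, capital cost 29≤210, build time 1≤8).
I: not dominated.
J: dominated by A (operating cost 31≤38, capital cost 29≤69, build time 1≤9).
K: dominated by A (operating cost 31≤53, capital cost 29≤167, build time 1≤2).
L: dominated by A (operating cost 31≤60, capital cost 29≤117, build time 1≤10).
Pareto-optimal: A, C, G, I → 4.

4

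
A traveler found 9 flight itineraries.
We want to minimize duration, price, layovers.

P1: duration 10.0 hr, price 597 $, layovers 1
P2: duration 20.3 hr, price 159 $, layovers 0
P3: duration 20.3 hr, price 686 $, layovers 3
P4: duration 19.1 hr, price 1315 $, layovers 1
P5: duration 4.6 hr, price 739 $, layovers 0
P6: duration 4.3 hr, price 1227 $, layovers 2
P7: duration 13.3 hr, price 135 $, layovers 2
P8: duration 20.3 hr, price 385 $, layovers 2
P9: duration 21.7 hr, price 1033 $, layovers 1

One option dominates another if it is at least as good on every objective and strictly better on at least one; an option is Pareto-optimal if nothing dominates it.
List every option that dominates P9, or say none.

P1: duration 10.0≤21.7, price 597≤1033, layovers 1≤1 — dominates P9.
P2: duration 20.3≤21.7, price 159≤1033, layovers 0≤1 — dominates P9.
P5: duration 4.6≤21.7, price 739≤1033, layovers 0≤1 — dominates P9.
Others (P3, P4, P6, P7, P8) are each worse than P9 on at least one objective.

P1, P2, P5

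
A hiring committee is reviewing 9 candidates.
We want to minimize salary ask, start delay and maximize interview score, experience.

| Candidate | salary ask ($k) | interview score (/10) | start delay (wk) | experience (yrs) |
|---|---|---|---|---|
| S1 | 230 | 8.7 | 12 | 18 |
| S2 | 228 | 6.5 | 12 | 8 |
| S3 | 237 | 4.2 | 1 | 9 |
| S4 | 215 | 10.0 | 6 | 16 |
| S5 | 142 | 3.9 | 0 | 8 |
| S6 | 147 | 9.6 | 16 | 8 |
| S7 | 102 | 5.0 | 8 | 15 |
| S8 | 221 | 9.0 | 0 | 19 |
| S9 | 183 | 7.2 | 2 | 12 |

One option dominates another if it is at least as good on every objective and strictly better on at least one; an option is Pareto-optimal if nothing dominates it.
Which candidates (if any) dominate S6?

none

S1: worse on salary ask (230 vs 147).
S2: worse on salary ask (228 vs 147).
S3: worse on salary ask (237 vs 147).
S4: worse on salary ask (215 vs 147).
S5: worse on interview score (3.9 vs 9.6).
S7: worse on interview score (5.0 vs 9.6).
S8: worse on salary ask (221 vs 147).
S9: worse on salary ask (183 vs 147).
No option dominates S6.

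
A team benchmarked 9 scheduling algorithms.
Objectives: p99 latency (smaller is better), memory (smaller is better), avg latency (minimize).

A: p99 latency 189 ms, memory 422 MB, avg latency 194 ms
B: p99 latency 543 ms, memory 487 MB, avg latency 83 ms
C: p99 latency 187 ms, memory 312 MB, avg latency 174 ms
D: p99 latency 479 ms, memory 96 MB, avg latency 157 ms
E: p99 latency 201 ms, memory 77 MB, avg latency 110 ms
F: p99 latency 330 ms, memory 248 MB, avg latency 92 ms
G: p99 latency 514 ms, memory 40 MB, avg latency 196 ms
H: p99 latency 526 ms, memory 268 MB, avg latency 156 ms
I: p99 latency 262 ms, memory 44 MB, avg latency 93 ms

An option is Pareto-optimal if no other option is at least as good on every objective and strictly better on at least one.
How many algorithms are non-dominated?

6

A: dominated by C (p99 latency 187≤189, memory 312≤422, avg latency 174≤194).
B: not dominated (best avg latency).
C: not dominated (best p99 latency).
D: dominated by E (p99 latency 201≤479, memory 77≤96, avg latency 110≤157).
E: not dominated.
F: not dominated.
G: not dominated (best memory).
H: dominated by E (p99 latency 201≤526, memory 77≤268, avg latency 110≤156).
I: not dominated.
Pareto-optimal: B, C, E, F, G, I → 6.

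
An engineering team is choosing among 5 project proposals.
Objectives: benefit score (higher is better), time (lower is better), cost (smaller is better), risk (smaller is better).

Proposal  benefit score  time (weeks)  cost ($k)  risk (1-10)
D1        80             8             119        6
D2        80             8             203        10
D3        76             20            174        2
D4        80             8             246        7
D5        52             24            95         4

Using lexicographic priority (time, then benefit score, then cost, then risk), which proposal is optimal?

First minimize time: best is 8, kept {D1, D2, D4}.
Then maximize benefit score: best is 80, kept {D1, D2, D4}.
Then minimize cost: best is 119, kept {D1}.

D1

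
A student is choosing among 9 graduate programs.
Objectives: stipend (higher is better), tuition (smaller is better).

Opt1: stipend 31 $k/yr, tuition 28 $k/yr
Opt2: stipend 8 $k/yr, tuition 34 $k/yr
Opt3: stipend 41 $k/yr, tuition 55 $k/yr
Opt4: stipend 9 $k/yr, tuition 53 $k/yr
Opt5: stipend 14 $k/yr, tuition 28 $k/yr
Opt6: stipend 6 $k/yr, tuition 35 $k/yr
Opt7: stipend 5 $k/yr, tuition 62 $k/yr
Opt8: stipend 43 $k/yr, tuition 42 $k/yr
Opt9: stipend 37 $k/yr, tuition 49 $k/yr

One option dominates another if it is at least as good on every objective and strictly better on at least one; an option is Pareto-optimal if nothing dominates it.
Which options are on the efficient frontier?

Opt1: not dominated.
Opt2: dominated by Opt1 (stipend 31≥8, tuition 28≤34).
Opt3: dominated by Opt8 (stipend 43≥41, tuition 42≤55).
Opt4: dominated by Opt1 (stipend 31≥9, tuition 28≤53).
Opt5: dominated by Opt1 (stipend 31≥14, tuition 28≤28).
Opt6: dominated by Opt1 (stipend 31≥6, tuition 28≤35).
Opt7: dominated by Opt1 (stipend 31≥5, tuition 28≤62).
Opt8: not dominated (best stipend).
Opt9: dominated by Opt8 (stipend 43≥37, tuition 42≤49).

Opt1, Opt8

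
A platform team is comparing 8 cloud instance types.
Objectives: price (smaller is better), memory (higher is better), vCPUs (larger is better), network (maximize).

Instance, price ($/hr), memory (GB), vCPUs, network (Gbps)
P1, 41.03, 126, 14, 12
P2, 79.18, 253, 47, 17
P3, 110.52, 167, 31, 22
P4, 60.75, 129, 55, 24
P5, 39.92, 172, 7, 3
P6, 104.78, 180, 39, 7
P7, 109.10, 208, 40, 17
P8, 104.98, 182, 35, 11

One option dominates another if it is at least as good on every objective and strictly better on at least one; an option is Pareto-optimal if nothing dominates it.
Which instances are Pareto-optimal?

P1: not dominated.
P2: not dominated (best memory).
P3: not dominated.
P4: not dominated (best vCPUs).
P5: not dominated (best price).
P6: dominated by P2 (price 79.18≤104.78, memory 253≥180, vCPUs 47≥39, network 17≥7).
P7: dominated by P2 (price 79.18≤109.10, memory 253≥208, vCPUs 47≥40, network 17≥17).
P8: dominated by P2 (price 79.18≤104.98, memory 253≥182, vCPUs 47≥35, network 17≥11).

P1, P2, P3, P4, P5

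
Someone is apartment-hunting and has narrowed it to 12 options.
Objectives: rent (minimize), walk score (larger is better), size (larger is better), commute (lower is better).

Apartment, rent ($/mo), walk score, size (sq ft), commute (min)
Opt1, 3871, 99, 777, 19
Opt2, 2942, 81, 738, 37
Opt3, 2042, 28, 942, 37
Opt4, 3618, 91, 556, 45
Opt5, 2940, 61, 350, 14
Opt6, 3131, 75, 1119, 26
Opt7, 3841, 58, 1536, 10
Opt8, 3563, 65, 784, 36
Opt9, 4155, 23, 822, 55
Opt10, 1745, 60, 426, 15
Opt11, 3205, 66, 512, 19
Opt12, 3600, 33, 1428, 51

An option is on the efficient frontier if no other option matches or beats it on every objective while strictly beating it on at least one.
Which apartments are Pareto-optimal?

Opt1, Opt2, Opt3, Opt4, Opt5, Opt6, Opt7, Opt10, Opt11, Opt12

Opt1: not dominated (best walk score).
Opt2: not dominated.
Opt3: not dominated.
Opt4: not dominated.
Opt5: not dominated.
Opt6: not dominated.
Opt7: not dominated (best size).
Opt8: dominated by Opt6 (rent 3131≤3563, walk score 75≥65, size 1119≥784, commute 26≤36).
Opt9: dominated by Opt3 (rent 2042≤4155, walk score 28≥23, size 942≥822, commute 37≤55).
Opt10: not dominated (best rent).
Opt11: not dominated.
Opt12: not dominated.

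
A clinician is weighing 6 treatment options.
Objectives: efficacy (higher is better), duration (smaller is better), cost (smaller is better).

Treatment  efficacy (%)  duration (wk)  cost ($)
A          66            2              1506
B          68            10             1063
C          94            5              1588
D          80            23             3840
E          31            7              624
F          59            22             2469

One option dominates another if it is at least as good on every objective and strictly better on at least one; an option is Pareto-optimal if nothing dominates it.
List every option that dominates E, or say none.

none

A: worse on cost (1506 vs 624).
B: worse on duration (10 vs 7).
C: worse on cost (1588 vs 624).
D: worse on duration (23 vs 7).
F: worse on duration (22 vs 7).
No option dominates E.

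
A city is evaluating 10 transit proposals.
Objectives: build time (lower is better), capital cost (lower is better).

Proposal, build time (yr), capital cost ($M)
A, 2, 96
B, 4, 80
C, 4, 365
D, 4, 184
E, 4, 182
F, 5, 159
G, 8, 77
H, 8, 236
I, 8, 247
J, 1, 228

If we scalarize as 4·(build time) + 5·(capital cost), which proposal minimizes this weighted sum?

B

A: 4·2 + 5·96 = 488
B: 4·4 + 5·80 = 416
C: 4·4 + 5·365 = 1841
D: 4·4 + 5·184 = 936
E: 4·4 + 5·182 = 926
F: 4·5 + 5·159 = 815
G: 4·8 + 5·77 = 417
H: 4·8 + 5·236 = 1212
I: 4·8 + 5·247 = 1267
J: 4·1 + 5·228 = 1144
Lowest: B at 416.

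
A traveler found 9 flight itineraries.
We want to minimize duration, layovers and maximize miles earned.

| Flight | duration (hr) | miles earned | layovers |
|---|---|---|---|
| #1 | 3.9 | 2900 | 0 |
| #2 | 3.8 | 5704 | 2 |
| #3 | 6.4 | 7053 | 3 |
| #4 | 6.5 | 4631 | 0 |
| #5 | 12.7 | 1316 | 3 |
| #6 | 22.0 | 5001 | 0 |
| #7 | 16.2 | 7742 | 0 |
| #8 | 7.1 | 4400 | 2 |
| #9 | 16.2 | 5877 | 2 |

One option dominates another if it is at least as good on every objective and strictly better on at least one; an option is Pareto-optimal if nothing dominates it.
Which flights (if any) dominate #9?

#7: duration 16.2≤16.2, miles earned 7742≥5877, layovers 0≤2 — dominates #9.
Others (#1, #2, #3, #4, #5, #6, #8) are each worse than #9 on at least one objective.

#7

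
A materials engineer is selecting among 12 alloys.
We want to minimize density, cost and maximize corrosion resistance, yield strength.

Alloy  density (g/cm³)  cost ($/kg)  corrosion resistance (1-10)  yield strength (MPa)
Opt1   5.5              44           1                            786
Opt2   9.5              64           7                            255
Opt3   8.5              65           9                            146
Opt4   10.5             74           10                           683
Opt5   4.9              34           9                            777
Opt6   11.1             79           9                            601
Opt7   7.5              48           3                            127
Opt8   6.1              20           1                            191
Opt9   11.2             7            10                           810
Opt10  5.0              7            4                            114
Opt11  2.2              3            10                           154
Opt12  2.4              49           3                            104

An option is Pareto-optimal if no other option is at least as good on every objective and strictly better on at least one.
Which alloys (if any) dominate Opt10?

Opt11: density 2.2≤5.0, cost 3≤7, corrosion resistance 10≥4, yield strength 154≥114 — dominates Opt10.
Others (Opt1, Opt2, Opt3, Opt4, Opt5, Opt6, Opt7, Opt8, Opt9, Opt12) are each worse than Opt10 on at least one objective.

Opt11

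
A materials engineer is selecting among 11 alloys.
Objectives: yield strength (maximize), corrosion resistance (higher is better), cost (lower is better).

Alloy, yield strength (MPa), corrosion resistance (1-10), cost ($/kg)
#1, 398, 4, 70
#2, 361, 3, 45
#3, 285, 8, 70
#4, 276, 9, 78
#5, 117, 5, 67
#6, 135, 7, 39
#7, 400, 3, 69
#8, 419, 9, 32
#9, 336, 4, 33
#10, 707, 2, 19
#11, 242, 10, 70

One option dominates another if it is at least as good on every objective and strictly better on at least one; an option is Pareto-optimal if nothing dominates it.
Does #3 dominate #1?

No

#3 vs #1: #3 is worse on yield strength (285 vs 398), so it does not dominate #1.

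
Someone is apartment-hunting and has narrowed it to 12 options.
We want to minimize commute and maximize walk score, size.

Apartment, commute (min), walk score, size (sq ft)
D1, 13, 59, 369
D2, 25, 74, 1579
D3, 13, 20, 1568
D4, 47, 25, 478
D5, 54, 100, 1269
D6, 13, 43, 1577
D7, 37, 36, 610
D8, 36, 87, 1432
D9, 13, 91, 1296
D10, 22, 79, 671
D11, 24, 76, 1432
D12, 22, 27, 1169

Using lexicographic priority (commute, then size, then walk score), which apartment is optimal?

D6

First minimize commute: best is 13, kept {D1, D3, D6, D9}.
Then maximize size: best is 1577, kept {D6}.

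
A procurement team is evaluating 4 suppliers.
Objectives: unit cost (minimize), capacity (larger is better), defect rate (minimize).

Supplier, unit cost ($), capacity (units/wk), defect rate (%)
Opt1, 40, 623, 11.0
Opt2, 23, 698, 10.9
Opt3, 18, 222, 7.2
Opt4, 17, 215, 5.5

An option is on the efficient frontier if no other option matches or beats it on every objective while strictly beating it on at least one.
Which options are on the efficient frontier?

Opt1: dominated by Opt2 (unit cost 23≤40, capacity 698≥623, defect rate 10.9≤11.0).
Opt2: not dominated (best capacity).
Opt3: not dominated.
Opt4: not dominated (best unit cost).

Opt2, Opt3, Opt4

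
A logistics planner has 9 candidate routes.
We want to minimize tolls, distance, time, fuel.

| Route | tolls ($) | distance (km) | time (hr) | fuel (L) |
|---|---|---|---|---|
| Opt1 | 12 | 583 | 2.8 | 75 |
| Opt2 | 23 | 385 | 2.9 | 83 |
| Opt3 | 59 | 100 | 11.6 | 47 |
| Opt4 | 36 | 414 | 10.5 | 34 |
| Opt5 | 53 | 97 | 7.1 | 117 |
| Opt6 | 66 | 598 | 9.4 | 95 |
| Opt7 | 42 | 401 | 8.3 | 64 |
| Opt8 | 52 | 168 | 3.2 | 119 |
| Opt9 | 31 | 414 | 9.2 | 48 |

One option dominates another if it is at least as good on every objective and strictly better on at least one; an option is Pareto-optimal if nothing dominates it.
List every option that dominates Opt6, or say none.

Opt1, Opt2, Opt7, Opt9

Opt1: tolls 12≤66, distance 583≤598, time 2.8≤9.4, fuel 75≤95 — dominates Opt6.
Opt2: tolls 23≤66, distance 385≤598, time 2.9≤9.4, fuel 83≤95 — dominates Opt6.
Opt7: tolls 42≤66, distance 401≤598, time 8.3≤9.4, fuel 64≤95 — dominates Opt6.
Opt9: tolls 31≤66, distance 414≤598, time 9.2≤9.4, fuel 48≤95 — dominates Opt6.
Others (Opt3, Opt4, Opt5, Opt8) are each worse than Opt6 on at least one objective.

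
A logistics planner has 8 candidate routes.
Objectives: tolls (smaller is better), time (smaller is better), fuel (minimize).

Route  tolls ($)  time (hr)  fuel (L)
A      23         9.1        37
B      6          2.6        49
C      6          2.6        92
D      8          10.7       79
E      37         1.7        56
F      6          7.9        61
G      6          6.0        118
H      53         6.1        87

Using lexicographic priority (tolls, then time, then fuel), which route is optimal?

B

First minimize tolls: best is 6, kept {B, C, F, G}.
Then minimize time: best is 2.6, kept {B, C}.
Then minimize fuel: best is 49, kept {B}.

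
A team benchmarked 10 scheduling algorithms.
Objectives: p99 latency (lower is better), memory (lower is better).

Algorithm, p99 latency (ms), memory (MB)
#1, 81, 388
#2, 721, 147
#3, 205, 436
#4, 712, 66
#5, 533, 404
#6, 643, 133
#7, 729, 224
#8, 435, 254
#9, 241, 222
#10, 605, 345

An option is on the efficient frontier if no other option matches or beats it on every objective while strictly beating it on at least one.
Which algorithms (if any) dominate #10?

#8, #9

#8: p99 latency 435≤605, memory 254≤345 — dominates #10.
#9: p99 latency 241≤605, memory 222≤345 — dominates #10.
Others (#1, #2, #3, #4, #5, #6, #7) are each worse than #10 on at least one objective.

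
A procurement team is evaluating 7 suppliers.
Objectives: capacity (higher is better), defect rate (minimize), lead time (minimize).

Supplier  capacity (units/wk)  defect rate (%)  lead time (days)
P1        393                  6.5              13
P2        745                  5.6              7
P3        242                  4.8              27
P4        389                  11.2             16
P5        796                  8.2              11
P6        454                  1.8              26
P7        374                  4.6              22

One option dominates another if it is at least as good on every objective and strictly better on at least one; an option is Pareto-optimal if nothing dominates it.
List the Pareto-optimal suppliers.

P1: dominated by P2 (capacity 745≥393, defect rate 5.6≤6.5, lead time 7≤13).
P2: not dominated (best lead time).
P3: dominated by P6 (capacity 454≥242, defect rate 1.8≤4.8, lead time 26≤27).
P4: dominated by P1 (capacity 393≥389, defect rate 6.5≤11.2, lead time 13≤16).
P5: not dominated (best capacity).
P6: not dominated (best defect rate).
P7: not dominated.

P2, P5, P6, P7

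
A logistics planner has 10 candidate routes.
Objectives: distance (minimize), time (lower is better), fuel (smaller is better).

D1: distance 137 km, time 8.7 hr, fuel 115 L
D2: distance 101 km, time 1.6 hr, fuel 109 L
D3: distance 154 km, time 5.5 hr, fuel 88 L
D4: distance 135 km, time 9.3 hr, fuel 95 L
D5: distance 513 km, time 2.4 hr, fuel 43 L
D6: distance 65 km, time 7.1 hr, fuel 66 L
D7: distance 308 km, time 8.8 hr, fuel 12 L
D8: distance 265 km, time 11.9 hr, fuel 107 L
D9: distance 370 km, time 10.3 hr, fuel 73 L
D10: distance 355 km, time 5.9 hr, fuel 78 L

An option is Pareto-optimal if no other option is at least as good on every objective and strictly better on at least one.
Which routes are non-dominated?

D2, D3, D5, D6, D7, D10

D1: dominated by D2 (distance 101≤137, time 1.6≤8.7, fuel 109≤115).
D2: not dominated (best time).
D3: not dominated.
D4: dominated by D6 (distance 65≤135, time 7.1≤9.3, fuel 66≤95).
D5: not dominated.
D6: not dominated (best distance).
D7: not dominated (best fuel).
D8: dominated by D3 (distance 154≤265, time 5.5≤11.9, fuel 88≤107).
D9: dominated by D6 (distance 65≤370, time 7.1≤10.3, fuel 66≤73).
D10: not dominated.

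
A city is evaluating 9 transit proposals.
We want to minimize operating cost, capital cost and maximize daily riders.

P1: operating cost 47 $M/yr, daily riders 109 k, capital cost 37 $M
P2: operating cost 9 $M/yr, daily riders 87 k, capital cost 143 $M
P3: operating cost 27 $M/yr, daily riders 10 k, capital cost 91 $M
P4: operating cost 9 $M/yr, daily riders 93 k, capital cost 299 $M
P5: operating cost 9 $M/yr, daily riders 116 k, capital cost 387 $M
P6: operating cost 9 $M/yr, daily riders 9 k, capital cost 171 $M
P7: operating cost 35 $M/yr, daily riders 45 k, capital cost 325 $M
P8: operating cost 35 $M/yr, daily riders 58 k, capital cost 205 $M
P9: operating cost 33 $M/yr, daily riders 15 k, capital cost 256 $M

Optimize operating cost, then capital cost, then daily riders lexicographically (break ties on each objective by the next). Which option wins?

P2

First minimize operating cost: best is 9, kept {P2, P4, P5, P6}.
Then minimize capital cost: best is 143, kept {P2}.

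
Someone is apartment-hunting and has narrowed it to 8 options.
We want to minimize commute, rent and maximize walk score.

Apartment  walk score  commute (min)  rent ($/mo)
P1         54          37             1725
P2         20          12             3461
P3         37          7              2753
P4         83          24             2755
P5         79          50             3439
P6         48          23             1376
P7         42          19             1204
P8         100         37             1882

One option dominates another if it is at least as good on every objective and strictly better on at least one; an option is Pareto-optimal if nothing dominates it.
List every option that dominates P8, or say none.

P1: worse on walk score (54 vs 100).
P2: worse on walk score (20 vs 100).
P3: worse on walk score (37 vs 100).
P4: worse on walk score (83 vs 100).
P5: worse on walk score (79 vs 100).
P6: worse on walk score (48 vs 100).
P7: worse on walk score (42 vs 100).
No option dominates P8.

none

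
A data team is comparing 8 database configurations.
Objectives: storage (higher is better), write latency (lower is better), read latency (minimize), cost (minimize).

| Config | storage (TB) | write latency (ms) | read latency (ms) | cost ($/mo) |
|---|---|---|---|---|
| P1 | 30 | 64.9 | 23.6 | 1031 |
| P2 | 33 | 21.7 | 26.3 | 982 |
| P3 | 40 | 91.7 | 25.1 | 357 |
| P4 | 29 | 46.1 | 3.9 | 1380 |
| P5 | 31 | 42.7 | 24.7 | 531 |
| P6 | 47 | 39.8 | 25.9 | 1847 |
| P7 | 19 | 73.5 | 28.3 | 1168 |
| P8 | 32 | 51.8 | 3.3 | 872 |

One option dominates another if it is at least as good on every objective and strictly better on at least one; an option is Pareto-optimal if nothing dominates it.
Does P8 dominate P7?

Yes

P8 vs P7: storage 32≥19, write latency 51.8≤73.5, read latency 3.3≤28.3, cost 872≤1168 — P8 is at least as good on every objective with at least one strict improvement.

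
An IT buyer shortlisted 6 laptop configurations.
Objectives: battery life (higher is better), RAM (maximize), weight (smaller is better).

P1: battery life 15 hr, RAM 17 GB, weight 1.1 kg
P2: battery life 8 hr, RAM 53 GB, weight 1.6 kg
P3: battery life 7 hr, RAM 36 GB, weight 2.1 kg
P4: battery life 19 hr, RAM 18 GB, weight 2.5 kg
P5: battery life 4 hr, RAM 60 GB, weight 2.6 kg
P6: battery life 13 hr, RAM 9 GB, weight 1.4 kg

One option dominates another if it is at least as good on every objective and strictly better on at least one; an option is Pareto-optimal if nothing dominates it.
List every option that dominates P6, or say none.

P1: battery life 15≥13, RAM 17≥9, weight 1.1≤1.4 — dominates P6.
Others (P2, P3, P4, P5) are each worse than P6 on at least one objective.

P1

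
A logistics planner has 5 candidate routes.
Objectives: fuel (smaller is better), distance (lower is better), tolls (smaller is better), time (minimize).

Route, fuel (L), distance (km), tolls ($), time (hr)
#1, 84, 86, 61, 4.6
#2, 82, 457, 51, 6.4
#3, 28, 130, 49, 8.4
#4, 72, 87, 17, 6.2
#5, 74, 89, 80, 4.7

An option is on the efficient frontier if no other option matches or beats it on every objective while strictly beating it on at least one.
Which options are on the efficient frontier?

#1: not dominated (best distance).
#2: dominated by #4 (fuel 72≤82, distance 87≤457, tolls 17≤51, time 6.2≤6.4).
#3: not dominated (best fuel).
#4: not dominated (best tolls).
#5: not dominated.

#1, #3, #4, #5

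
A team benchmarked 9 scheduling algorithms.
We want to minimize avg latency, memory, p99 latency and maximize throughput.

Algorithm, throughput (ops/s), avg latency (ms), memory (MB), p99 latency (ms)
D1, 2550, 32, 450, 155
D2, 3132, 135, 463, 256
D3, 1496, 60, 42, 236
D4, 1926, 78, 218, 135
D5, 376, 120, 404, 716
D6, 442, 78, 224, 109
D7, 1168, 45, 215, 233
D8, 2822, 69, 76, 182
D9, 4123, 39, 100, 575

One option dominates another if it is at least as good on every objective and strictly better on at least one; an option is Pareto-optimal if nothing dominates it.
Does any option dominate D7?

No

D1: worse on memory (450 vs 215).
D2: worse on avg latency (135 vs 45).
D3: worse on avg latency (60 vs 45).
D4: worse on avg latency (78 vs 45).
D5: worse on throughput (376 vs 1168).
D6: worse on throughput (442 vs 1168).
D8: worse on avg latency (69 vs 45).
D9: worse on p99 latency (575 vs 233).
No option is at least as good as D7 on every objective and strictly better on one.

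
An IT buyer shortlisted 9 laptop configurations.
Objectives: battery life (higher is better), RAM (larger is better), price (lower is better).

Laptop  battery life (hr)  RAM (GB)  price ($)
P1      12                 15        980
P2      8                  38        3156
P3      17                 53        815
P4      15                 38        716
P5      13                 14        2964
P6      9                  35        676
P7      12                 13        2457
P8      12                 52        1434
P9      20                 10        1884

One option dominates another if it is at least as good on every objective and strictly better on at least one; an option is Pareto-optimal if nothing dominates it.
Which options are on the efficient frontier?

P1: dominated by P3 (battery life 17≥12, RAM 53≥15, price 815≤980).
P2: dominated by P3 (battery life 17≥8, RAM 53≥38, price 815≤3156).
P3: not dominated (best RAM).
P4: not dominated.
P5: dominated by P3 (battery life 17≥13, RAM 53≥14, price 815≤2964).
P6: not dominated (best price).
P7: dominated by P1 (battery life 12≥12, RAM 15≥13, price 980≤2457).
P8: dominated by P3 (battery life 17≥12, RAM 53≥52, price 815≤1434).
P9: not dominated (best battery life).

P3, P4, P6, P9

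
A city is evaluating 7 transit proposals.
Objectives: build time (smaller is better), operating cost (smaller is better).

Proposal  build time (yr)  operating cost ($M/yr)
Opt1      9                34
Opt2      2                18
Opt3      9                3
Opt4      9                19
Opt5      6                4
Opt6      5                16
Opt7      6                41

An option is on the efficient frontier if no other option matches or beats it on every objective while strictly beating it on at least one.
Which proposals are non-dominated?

Opt2, Opt3, Opt5, Opt6

Opt1: dominated by Opt2 (build time 2≤9, operating cost 18≤34).
Opt2: not dominated (best build time).
Opt3: not dominated (best operating cost).
Opt4: dominated by Opt2 (build time 2≤9, operating cost 18≤19).
Opt5: not dominated.
Opt6: not dominated.
Opt7: dominated by Opt2 (build time 2≤6, operating cost 18≤41).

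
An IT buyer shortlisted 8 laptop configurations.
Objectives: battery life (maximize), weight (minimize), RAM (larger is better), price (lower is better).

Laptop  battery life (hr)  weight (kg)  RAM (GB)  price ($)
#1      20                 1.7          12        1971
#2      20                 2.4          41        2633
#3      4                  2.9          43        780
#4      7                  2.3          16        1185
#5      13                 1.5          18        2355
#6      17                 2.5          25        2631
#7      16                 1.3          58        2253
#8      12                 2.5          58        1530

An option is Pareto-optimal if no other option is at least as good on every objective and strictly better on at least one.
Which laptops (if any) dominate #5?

#7: battery life 16≥13, weight 1.3≤1.5, RAM 58≥18, price 2253≤2355 — dominates #5.
Others (#1, #2, #3, #4, #6, #8) are each worse than #5 on at least one objective.

#7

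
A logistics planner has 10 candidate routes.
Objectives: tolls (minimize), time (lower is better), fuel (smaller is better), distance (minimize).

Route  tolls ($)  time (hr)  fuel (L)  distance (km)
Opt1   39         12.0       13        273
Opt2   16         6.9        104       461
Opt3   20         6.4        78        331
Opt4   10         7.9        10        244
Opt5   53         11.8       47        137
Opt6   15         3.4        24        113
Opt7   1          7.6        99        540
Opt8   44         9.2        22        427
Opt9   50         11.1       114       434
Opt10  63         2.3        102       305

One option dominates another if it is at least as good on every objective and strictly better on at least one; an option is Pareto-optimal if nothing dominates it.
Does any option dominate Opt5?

Opt6 vs Opt5: tolls 15≤53, time 3.4≤11.8, fuel 24≤47, distance 113≤137 — Opt6 is at least as good on every objective and strictly better on at least one, so Opt6 dominates Opt5.

Yes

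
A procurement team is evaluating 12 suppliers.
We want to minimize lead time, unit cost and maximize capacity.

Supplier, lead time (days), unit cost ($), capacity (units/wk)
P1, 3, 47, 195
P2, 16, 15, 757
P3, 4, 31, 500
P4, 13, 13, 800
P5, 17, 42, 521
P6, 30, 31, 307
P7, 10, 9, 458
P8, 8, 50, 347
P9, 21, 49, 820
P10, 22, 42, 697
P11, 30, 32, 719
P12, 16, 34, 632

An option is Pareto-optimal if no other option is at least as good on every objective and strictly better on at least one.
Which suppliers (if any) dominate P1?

none

P2: worse on lead time (16 vs 3).
P3: worse on lead time (4 vs 3).
P4: worse on lead time (13 vs 3).
P5: worse on lead time (17 vs 3).
P6: worse on lead time (30 vs 3).
P7: worse on lead time (10 vs 3).
P8: worse on lead time (8 vs 3).
P9: worse on lead time (21 vs 3).
P10: worse on lead time (22 vs 3).
P11: worse on lead time (30 vs 3).
P12: worse on lead time (16 vs 3).
No option dominates P1.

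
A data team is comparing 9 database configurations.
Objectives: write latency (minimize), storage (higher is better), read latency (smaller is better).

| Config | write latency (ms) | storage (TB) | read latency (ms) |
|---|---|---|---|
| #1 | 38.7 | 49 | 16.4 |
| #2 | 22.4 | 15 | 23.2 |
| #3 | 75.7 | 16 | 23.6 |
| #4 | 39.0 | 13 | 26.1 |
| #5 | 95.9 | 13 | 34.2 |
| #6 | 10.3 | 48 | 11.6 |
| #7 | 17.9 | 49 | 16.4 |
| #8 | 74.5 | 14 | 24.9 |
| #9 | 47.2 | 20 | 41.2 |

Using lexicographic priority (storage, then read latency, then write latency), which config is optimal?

#7

First maximize storage: best is 49, kept {#1, #7}.
Then minimize read latency: best is 16.4, kept {#1, #7}.
Then minimize write latency: best is 17.9, kept {#7}.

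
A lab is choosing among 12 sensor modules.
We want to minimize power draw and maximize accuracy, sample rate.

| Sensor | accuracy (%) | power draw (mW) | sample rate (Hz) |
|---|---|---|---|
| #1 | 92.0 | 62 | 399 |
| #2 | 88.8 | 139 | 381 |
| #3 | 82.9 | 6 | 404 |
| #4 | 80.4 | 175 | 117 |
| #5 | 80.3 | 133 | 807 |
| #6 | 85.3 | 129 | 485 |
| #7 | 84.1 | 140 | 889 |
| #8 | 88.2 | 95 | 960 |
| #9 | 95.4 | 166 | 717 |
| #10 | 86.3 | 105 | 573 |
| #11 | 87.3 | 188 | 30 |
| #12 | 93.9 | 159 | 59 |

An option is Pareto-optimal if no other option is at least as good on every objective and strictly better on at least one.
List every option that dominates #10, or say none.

#8: accuracy 88.2≥86.3, power draw 95≤105, sample rate 960≥573 — dominates #10.
Others (#1, #2, #3, #4, #5, #6, #7, #9, #11, #12) are each worse than #10 on at least one objective.

#8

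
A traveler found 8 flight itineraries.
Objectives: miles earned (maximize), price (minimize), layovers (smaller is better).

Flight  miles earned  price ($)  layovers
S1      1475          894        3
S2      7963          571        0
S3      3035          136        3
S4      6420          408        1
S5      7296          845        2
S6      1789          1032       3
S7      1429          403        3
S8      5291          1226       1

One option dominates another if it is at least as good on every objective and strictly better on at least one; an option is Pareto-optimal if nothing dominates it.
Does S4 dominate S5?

S4 vs S5: S4 is worse on miles earned (6420 vs 7296), so it does not dominate S5.

No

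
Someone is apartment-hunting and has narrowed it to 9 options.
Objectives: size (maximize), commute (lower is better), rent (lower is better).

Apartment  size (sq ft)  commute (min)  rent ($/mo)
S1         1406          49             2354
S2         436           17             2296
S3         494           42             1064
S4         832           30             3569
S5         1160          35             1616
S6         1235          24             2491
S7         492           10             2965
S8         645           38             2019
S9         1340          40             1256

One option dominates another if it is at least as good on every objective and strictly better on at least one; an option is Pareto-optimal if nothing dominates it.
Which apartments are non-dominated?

S1: not dominated (best size).
S2: not dominated.
S3: not dominated (best rent).
S4: dominated by S6 (size 1235≥832, commute 24≤30, rent 2491≤3569).
S5: not dominated.
S6: not dominated.
S7: not dominated (best commute).
S8: dominated by S5 (size 1160≥645, commute 35≤38, rent 1616≤2019).
S9: not dominated.

S1, S2, S3, S5, S6, S7, S9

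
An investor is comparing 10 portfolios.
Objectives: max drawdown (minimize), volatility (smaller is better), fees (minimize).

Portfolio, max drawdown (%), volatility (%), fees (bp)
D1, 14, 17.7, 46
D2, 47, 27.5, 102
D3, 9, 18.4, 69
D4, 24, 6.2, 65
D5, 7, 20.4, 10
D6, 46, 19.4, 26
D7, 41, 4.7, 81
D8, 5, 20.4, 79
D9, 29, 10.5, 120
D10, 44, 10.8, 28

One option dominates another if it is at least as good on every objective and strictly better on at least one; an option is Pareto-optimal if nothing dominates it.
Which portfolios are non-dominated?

D1: not dominated.
D2: dominated by D1 (max drawdown 14≤47, volatility 17.7≤27.5, fees 46≤102).
D3: not dominated.
D4: not dominated.
D5: not dominated (best fees).
D6: not dominated.
D7: not dominated (best volatility).
D8: not dominated (best max drawdown).
D9: dominated by D4 (max drawdown 24≤29, volatility 6.2≤10.5, fees 65≤120).
D10: not dominated.

D1, D3, D4, D5, D6, D7, D8, D10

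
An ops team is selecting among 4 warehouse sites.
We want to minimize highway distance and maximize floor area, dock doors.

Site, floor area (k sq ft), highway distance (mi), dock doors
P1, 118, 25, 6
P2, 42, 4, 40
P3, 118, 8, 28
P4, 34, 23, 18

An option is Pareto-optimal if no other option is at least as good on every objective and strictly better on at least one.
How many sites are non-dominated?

2

P1: dominated by P3 (floor area 118≥118, highway distance 8≤25, dock doors 28≥6).
P2: not dominated (best highway distance).
P3: not dominated.
P4: dominated by P2 (floor area 42≥34, highway distance 4≤23, dock doors 40≥18).
Pareto-optimal: P2, P3 → 2.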